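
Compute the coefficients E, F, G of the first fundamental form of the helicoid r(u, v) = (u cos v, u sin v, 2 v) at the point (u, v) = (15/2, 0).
E = 1;  F = 0;  G = 241/4

Partials: r_u = (cos(v), sin(v), 0), r_v = (-u*sin(v), u*cos(v), 2). As functions of (u, v):
  E = r_u · r_u = 1,
  F = r_u · r_v = 0,
  G = r_v · r_v = u^2 + 4.
Evaluating at (u, v) = (15/2, 0): E = 1, F = 0, G = 241/4.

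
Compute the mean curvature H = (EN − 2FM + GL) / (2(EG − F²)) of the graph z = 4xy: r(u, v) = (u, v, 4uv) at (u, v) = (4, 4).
H = -1024*sqrt(57)/87723

With E = 16*v^2 + 1, F = 16*u*v, G = 16*u^2 + 1, L = 0, M = 4/sqrt(16*u^2 + 16*v^2 + 1), N = 0, assemble
  H = (EN − 2FM + GL) / (2(EG − F²)) = -64*u*v/(16*u^2 + 16*v^2 + 1)^(3/2).
At (u, v) = (4, 4): H = -1024*sqrt(57)/87723.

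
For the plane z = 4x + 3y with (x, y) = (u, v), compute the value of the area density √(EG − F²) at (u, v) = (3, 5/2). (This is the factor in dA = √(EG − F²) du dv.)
√(EG − F²)|_{(3, 5/2)} = sqrt(26)

E = 17, F = 12, G = 10, so EG − F² = 26. Taking the positive square root: √(EG − F²) = sqrt(26). At (u, v) = (3, 5/2): sqrt(26).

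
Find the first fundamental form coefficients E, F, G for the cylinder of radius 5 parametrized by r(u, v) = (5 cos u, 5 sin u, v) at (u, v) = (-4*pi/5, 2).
E = 25;  F = 0;  G = 1

Partials: r_u = (-5*sin(u), 5*cos(u), 0), r_v = (0, 0, 1). As functions of (u, v):
  E = r_u · r_u = 25,
  F = r_u · r_v = 0,
  G = r_v · r_v = 1.
Evaluating at (u, v) = (-4*pi/5, 2): E = 25, F = 0, G = 1.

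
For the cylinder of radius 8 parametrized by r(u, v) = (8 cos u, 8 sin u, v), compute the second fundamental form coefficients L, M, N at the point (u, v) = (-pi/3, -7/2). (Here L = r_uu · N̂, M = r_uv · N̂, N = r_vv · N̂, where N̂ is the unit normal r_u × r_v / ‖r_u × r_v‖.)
L = -8;  M = 0;  N = 0

Compute the unit normal N̂(u, v) = (cos(u), sin(u), 0), and the second partials r_uu, r_uv, r_vv. Take dot products:
  L(u, v) = r_uu · N̂ = -8,
  M(u, v) = r_uv · N̂ = 0,
  N(u, v) = r_vv · N̂ = 0.
Evaluating at (u, v) = (-pi/3, -7/2):
  L = -8, M = 0, N = 0.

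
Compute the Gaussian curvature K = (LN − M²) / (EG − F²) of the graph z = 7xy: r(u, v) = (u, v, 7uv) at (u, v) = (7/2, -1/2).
K = -196/1505529

Coefficients of the first fundamental form: E = 49*v^2 + 1, F = 49*u*v, G = 49*u^2 + 1.
Coefficients of the second fundamental form: L = 0, M = 7/sqrt(49*u^2 + 49*v^2 + 1), N = 0.
Assemble K = (LN − M²)/(EG − F²) = -49/(2401*u^4 + 4802*u^2*v^2 + 98*u^2 + 2401*v^4 + 98*v^2 + 1). At (u, v) = (7/2, -1/2): K = -196/1505529.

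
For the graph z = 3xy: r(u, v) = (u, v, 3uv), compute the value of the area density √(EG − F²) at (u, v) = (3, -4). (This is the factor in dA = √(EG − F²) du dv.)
√(EG − F²)|_{(3, -4)} = sqrt(226)

E = 9*v^2 + 1, F = 9*u*v, G = 9*u^2 + 1, so EG − F² = 9*u^2 + 9*v^2 + 1. Taking the positive square root: √(EG − F²) = sqrt(9*u^2 + 9*v^2 + 1). At (u, v) = (3, -4): sqrt(226).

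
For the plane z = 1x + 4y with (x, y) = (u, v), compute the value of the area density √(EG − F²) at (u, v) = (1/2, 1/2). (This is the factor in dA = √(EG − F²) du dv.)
√(EG − F²)|_{(1/2, 1/2)} = 3*sqrt(2)

E = 2, F = 4, G = 17, so EG − F² = 18. Taking the positive square root: √(EG − F²) = 3*sqrt(2). At (u, v) = (1/2, 1/2): 3*sqrt(2).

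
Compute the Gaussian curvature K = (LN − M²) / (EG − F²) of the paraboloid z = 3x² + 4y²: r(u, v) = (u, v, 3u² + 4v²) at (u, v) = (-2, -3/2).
K = 48/83521

Coefficients of the first fundamental form: E = 36*u^2 + 1, F = 48*u*v, G = 64*v^2 + 1.
Coefficients of the second fundamental form: L = 6/sqrt(36*u^2 + 64*v^2 + 1), M = 0, N = 8/sqrt(36*u^2 + 64*v^2 + 1).
Assemble K = (LN − M²)/(EG − F²) = 48/(1296*u^4 + 4608*u^2*v^2 + 72*u^2 + 4096*v^4 + 128*v^2 + 1). At (u, v) = (-2, -3/2): K = 48/83521.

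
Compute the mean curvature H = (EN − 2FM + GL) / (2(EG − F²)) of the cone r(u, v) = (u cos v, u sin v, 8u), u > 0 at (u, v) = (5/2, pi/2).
H = 8*sqrt(65)/325

With E = 65, F = 0, G = u^2, L = 0, M = 0, N = 8*sqrt(65)*u^2/(65*Abs(u)), assemble
  H = (EN − 2FM + GL) / (2(EG − F²)) = 4*sqrt(65)/(65*Abs(u)).
At (u, v) = (5/2, pi/2): H = 8*sqrt(65)/325.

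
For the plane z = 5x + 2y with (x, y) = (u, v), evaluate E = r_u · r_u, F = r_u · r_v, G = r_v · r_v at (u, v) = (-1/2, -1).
E = 26;  F = 10;  G = 5

Partials: r_u = (1, 0, 5), r_v = (0, 1, 2). As functions of (u, v):
  E = r_u · r_u = 26,
  F = r_u · r_v = 10,
  G = r_v · r_v = 5.
Evaluating at (u, v) = (-1/2, -1): E = 26, F = 10, G = 5.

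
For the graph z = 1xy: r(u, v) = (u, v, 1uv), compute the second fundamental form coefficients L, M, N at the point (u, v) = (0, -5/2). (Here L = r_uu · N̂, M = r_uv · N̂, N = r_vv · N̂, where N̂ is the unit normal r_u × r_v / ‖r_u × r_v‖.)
L = 0;  M = 2*sqrt(29)/29;  N = 0

Compute the unit normal N̂(u, v) = (-v/sqrt(u^2 + v^2 + 1), -u/sqrt(u^2 + v^2 + 1), 1/sqrt(u^2 + v^2 + 1)), and the second partials r_uu, r_uv, r_vv. Take dot products:
  L(u, v) = r_uu · N̂ = 0,
  M(u, v) = r_uv · N̂ = 1/sqrt(u^2 + v^2 + 1),
  N(u, v) = r_vv · N̂ = 0.
Evaluating at (u, v) = (0, -5/2):
  L = 0, M = 2*sqrt(29)/29, N = 0.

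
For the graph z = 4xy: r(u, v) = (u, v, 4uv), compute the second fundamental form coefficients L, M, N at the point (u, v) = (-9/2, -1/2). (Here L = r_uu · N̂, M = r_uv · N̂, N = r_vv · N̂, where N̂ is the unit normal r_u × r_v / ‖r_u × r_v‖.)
L = 0;  M = 4*sqrt(329)/329;  N = 0

Compute the unit normal N̂(u, v) = (-4*v/sqrt(16*u^2 + 16*v^2 + 1), -4*u/sqrt(16*u^2 + 16*v^2 + 1), 1/sqrt(16*u^2 + 16*v^2 + 1)), and the second partials r_uu, r_uv, r_vv. Take dot products:
  L(u, v) = r_uu · N̂ = 0,
  M(u, v) = r_uv · N̂ = 4/sqrt(16*u^2 + 16*v^2 + 1),
  N(u, v) = r_vv · N̂ = 0.
Evaluating at (u, v) = (-9/2, -1/2):
  L = 0, M = 4*sqrt(329)/329, N = 0.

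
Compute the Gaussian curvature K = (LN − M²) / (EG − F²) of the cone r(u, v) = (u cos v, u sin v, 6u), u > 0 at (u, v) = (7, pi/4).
K = 0

Coefficients of the first fundamental form: E = 37, F = 0, G = u^2.
Coefficients of the second fundamental form: L = 0, M = 0, N = 6*sqrt(37)*u^2/(37*Abs(u)).
Assemble K = (LN − M²)/(EG − F²) = 0. At (u, v) = (7, pi/4): K = 0.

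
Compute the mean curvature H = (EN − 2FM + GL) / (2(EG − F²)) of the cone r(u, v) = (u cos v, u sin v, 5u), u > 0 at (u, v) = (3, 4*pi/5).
H = 5*sqrt(26)/156

With E = 26, F = 0, G = u^2, L = 0, M = 0, N = 5*sqrt(26)*u^2/(26*Abs(u)), assemble
  H = (EN − 2FM + GL) / (2(EG − F²)) = 5*sqrt(26)/(52*Abs(u)).
At (u, v) = (3, 4*pi/5): H = 5*sqrt(26)/156.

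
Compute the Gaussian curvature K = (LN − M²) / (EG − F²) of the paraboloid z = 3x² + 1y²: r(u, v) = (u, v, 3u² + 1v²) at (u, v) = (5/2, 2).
K = 3/14641

Coefficients of the first fundamental form: E = 36*u^2 + 1, F = 12*u*v, G = 4*v^2 + 1.
Coefficients of the second fundamental form: L = 6/sqrt(36*u^2 + 4*v^2 + 1), M = 0, N = 2/sqrt(36*u^2 + 4*v^2 + 1).
Assemble K = (LN − M²)/(EG − F²) = 12/(1296*u^4 + 288*u^2*v^2 + 72*u^2 + 16*v^4 + 8*v^2 + 1). At (u, v) = (5/2, 2): K = 3/14641.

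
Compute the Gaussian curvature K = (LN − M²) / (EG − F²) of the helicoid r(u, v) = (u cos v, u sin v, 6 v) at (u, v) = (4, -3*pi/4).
K = -9/676

Coefficients of the first fundamental form: E = 1, F = 0, G = u^2 + 36.
Coefficients of the second fundamental form: L = 0, M = -6/sqrt(u^2 + 36), N = 0.
Assemble K = (LN − M²)/(EG − F²) = -36/(u^2 + 36)^2. At (u, v) = (4, -3*pi/4): K = -9/676.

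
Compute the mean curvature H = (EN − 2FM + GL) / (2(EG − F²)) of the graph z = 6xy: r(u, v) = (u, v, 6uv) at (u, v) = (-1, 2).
H = 432*sqrt(181)/32761

With E = 36*v^2 + 1, F = 36*u*v, G = 36*u^2 + 1, L = 0, M = 6/sqrt(36*u^2 + 36*v^2 + 1), N = 0, assemble
  H = (EN − 2FM + GL) / (2(EG − F²)) = -216*u*v/(36*u^2 + 36*v^2 + 1)^(3/2).
At (u, v) = (-1, 2): H = 432*sqrt(181)/32761.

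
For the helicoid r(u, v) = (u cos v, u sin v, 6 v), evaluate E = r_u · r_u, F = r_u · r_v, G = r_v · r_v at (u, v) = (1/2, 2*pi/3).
E = 1;  F = 0;  G = 145/4

Partials: r_u = (cos(v), sin(v), 0), r_v = (-u*sin(v), u*cos(v), 6). As functions of (u, v):
  E = r_u · r_u = 1,
  F = r_u · r_v = 0,
  G = r_v · r_v = u^2 + 36.
Evaluating at (u, v) = (1/2, 2*pi/3): E = 1, F = 0, G = 145/4.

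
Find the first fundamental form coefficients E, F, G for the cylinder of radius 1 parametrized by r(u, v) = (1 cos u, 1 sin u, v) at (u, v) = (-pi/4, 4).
E = 1;  F = 0;  G = 1

Partials: r_u = (-sin(u), cos(u), 0), r_v = (0, 0, 1). As functions of (u, v):
  E = r_u · r_u = 1,
  F = r_u · r_v = 0,
  G = r_v · r_v = 1.
Evaluating at (u, v) = (-pi/4, 4): E = 1, F = 0, G = 1.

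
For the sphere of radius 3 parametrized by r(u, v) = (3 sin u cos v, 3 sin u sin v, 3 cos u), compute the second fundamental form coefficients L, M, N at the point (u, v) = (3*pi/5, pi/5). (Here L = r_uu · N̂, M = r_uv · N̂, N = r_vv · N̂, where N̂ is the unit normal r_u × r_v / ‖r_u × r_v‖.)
L = -3;  M = 0;  N = -15/8 - 3*sqrt(5)/8

Compute the unit normal N̂(u, v) = (sin(u)^2*cos(v)/Abs(sin(u)), sin(u)^2*sin(v)/Abs(sin(u)), sin(2*u)/(2*Abs(sin(u)))), and the second partials r_uu, r_uv, r_vv. Take dot products:
  L(u, v) = r_uu · N̂ = -3*sin(u)/Abs(sin(u)),
  M(u, v) = r_uv · N̂ = 0,
  N(u, v) = r_vv · N̂ = -3*sin(u)^3/Abs(sin(u)).
Evaluating at (u, v) = (3*pi/5, pi/5):
  L = -3, M = 0, N = -15/8 - 3*sqrt(5)/8.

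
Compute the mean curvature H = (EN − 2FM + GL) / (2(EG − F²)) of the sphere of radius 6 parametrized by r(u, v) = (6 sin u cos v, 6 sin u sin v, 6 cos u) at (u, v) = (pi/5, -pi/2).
H = -1/6

With E = 36, F = 0, G = 36*sin(u)^2, L = -6*sin(u)/Abs(sin(u)), M = 0, N = -6*sin(u)^3/Abs(sin(u)), assemble
  H = (EN − 2FM + GL) / (2(EG − F²)) = -sin(u)/(6*Abs(sin(u))).
At (u, v) = (pi/5, -pi/2): H = -1/6.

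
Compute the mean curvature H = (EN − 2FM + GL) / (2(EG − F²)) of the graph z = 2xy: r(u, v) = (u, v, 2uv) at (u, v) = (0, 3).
H = 0

With E = 4*v^2 + 1, F = 4*u*v, G = 4*u^2 + 1, L = 0, M = 2/sqrt(4*u^2 + 4*v^2 + 1), N = 0, assemble
  H = (EN − 2FM + GL) / (2(EG − F²)) = -8*u*v/(4*u^2 + 4*v^2 + 1)^(3/2).
At (u, v) = (0, 3): H = 0.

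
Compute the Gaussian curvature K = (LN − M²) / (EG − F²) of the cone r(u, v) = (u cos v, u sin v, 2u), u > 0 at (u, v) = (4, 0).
K = 0

Coefficients of the first fundamental form: E = 5, F = 0, G = u^2.
Coefficients of the second fundamental form: L = 0, M = 0, N = 2*sqrt(5)*u^2/(5*Abs(u)).
Assemble K = (LN − M²)/(EG − F²) = 0. At (u, v) = (4, 0): K = 0.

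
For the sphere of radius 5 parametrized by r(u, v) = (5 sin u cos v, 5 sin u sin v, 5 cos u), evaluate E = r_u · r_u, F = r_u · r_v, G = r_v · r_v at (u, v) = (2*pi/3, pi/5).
E = 25;  F = 0;  G = 75/4

Partials: r_u = (5*cos(u)*cos(v), 5*sin(v)*cos(u), -5*sin(u)), r_v = (-5*sin(u)*sin(v), 5*sin(u)*cos(v), 0). As functions of (u, v):
  E = r_u · r_u = 25,
  F = r_u · r_v = 0,
  G = r_v · r_v = 25*sin(u)^2.
Evaluating at (u, v) = (2*pi/3, pi/5): E = 25, F = 0, G = 75/4.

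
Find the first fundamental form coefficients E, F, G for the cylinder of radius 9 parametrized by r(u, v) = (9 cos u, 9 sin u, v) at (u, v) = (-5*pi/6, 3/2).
E = 81;  F = 0;  G = 1

Partials: r_u = (-9*sin(u), 9*cos(u), 0), r_v = (0, 0, 1). As functions of (u, v):
  E = r_u · r_u = 81,
  F = r_u · r_v = 0,
  G = r_v · r_v = 1.
Evaluating at (u, v) = (-5*pi/6, 3/2): E = 81, F = 0, G = 1.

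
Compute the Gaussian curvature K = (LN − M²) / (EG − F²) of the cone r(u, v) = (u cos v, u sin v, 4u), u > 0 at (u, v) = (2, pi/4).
K = 0

Coefficients of the first fundamental form: E = 17, F = 0, G = u^2.
Coefficients of the second fundamental form: L = 0, M = 0, N = 4*sqrt(17)*u^2/(17*Abs(u)).
Assemble K = (LN − M²)/(EG − F²) = 0. At (u, v) = (2, pi/4): K = 0.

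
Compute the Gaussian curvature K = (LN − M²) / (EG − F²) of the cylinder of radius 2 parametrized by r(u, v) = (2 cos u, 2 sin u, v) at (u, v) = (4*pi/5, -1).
K = 0

Coefficients of the first fundamental form: E = 4, F = 0, G = 1.
Coefficients of the second fundamental form: L = -2, M = 0, N = 0.
Assemble K = (LN − M²)/(EG − F²) = 0. At (u, v) = (4*pi/5, -1): K = 0.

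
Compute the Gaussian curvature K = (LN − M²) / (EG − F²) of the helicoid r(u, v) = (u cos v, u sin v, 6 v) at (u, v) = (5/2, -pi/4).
K = -576/28561

Coefficients of the first fundamental form: E = 1, F = 0, G = u^2 + 36.
Coefficients of the second fundamental form: L = 0, M = -6/sqrt(u^2 + 36), N = 0.
Assemble K = (LN − M²)/(EG − F²) = -36/(u^2 + 36)^2. At (u, v) = (5/2, -pi/4): K = -576/28561.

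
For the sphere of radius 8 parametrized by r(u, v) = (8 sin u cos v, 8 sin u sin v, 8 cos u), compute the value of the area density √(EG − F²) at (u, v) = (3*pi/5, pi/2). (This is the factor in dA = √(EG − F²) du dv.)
√(EG − F²)|_{(3*pi/5, pi/2)} = 16*sqrt(2*sqrt(5) + 10)

E = 64, F = 0, G = 64*sin(u)^2, so EG − F² = 4096*sin(u)^2. Taking the positive square root: √(EG − F²) = 64*Abs(sin(u)). At (u, v) = (3*pi/5, pi/2): 16*sqrt(2*sqrt(5) + 10).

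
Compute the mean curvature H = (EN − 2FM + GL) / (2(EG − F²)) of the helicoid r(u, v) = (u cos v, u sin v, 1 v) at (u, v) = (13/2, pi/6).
H = 0

With E = 1, F = 0, G = u^2 + 1, L = 0, M = -1/sqrt(u^2 + 1), N = 0, assemble
  H = (EN − 2FM + GL) / (2(EG − F²)) = 0.
At (u, v) = (13/2, pi/6): H = 0.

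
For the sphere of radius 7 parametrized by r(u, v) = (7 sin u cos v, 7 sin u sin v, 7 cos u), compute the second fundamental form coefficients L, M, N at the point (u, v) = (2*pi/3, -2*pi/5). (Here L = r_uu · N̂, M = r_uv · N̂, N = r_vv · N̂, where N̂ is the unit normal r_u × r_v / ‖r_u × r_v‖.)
L = -7;  M = 0;  N = -21/4

Compute the unit normal N̂(u, v) = (sin(u)^2*cos(v)/Abs(sin(u)), sin(u)^2*sin(v)/Abs(sin(u)), sin(2*u)/(2*Abs(sin(u)))), and the second partials r_uu, r_uv, r_vv. Take dot products:
  L(u, v) = r_uu · N̂ = -7*sin(u)/Abs(sin(u)),
  M(u, v) = r_uv · N̂ = 0,
  N(u, v) = r_vv · N̂ = -7*sin(u)^3/Abs(sin(u)).
Evaluating at (u, v) = (2*pi/3, -2*pi/5):
  L = -7, M = 0, N = -21/4.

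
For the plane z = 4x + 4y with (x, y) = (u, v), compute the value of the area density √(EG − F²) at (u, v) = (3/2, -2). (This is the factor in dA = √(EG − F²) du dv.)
√(EG − F²)|_{(3/2, -2)} = sqrt(33)

E = 17, F = 16, G = 17, so EG − F² = 33. Taking the positive square root: √(EG − F²) = sqrt(33). At (u, v) = (3/2, -2): sqrt(33).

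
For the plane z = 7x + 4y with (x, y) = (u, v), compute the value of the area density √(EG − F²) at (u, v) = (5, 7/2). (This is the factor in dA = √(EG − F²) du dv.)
√(EG − F²)|_{(5, 7/2)} = sqrt(66)

E = 50, F = 28, G = 17, so EG − F² = 66. Taking the positive square root: √(EG − F²) = sqrt(66). At (u, v) = (5, 7/2): sqrt(66).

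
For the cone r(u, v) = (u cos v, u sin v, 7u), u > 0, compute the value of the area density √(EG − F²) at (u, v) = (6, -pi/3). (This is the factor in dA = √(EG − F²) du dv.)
√(EG − F²)|_{(6, -pi/3)} = 30*sqrt(2)

E = 50, F = 0, G = u^2, so EG − F² = 50*u^2. Taking the positive square root: √(EG − F²) = 5*sqrt(2)*Abs(u). At (u, v) = (6, -pi/3): 30*sqrt(2).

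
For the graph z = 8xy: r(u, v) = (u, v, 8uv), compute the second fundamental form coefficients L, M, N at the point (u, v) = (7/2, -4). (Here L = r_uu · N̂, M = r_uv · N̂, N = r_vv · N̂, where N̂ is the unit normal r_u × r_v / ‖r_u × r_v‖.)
L = 0;  M = 8*sqrt(201)/603;  N = 0

Compute the unit normal N̂(u, v) = (-8*v/sqrt(64*u^2 + 64*v^2 + 1), -8*u/sqrt(64*u^2 + 64*v^2 + 1), 1/sqrt(64*u^2 + 64*v^2 + 1)), and the second partials r_uu, r_uv, r_vv. Take dot products:
  L(u, v) = r_uu · N̂ = 0,
  M(u, v) = r_uv · N̂ = 8/sqrt(64*u^2 + 64*v^2 + 1),
  N(u, v) = r_vv · N̂ = 0.
Evaluating at (u, v) = (7/2, -4):
  L = 0, M = 8*sqrt(201)/603, N = 0.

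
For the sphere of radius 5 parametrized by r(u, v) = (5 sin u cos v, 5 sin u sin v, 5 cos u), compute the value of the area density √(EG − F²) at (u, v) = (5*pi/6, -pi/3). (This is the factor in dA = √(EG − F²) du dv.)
√(EG − F²)|_{(5*pi/6, -pi/3)} = 25/2

E = 25, F = 0, G = 25*sin(u)^2, so EG − F² = 625*sin(u)^2. Taking the positive square root: √(EG − F²) = 25*Abs(sin(u)). At (u, v) = (5*pi/6, -pi/3): 25/2.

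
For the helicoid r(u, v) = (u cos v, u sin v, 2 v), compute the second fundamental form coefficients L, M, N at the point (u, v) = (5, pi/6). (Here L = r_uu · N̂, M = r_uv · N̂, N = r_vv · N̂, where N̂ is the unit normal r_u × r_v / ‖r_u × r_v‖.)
L = 0;  M = -2*sqrt(29)/29;  N = 0

Compute the unit normal N̂(u, v) = (2*sin(v)/sqrt(u^2 + 4), -2*cos(v)/sqrt(u^2 + 4), u/sqrt(u^2 + 4)), and the second partials r_uu, r_uv, r_vv. Take dot products:
  L(u, v) = r_uu · N̂ = 0,
  M(u, v) = r_uv · N̂ = -2/sqrt(u^2 + 4),
  N(u, v) = r_vv · N̂ = 0.
Evaluating at (u, v) = (5, pi/6):
  L = 0, M = -2*sqrt(29)/29, N = 0.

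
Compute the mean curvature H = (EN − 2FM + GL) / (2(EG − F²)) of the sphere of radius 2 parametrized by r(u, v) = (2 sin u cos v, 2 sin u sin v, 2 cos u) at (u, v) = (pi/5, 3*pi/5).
H = -1/2

With E = 4, F = 0, G = 4*sin(u)^2, L = -2*sin(u)/Abs(sin(u)), M = 0, N = -2*sin(u)^3/Abs(sin(u)), assemble
  H = (EN − 2FM + GL) / (2(EG − F²)) = -sin(u)/(2*Abs(sin(u))).
At (u, v) = (pi/5, 3*pi/5): H = -1/2.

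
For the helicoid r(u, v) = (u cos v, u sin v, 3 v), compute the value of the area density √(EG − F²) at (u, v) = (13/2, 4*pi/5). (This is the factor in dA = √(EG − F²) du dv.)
√(EG − F²)|_{(13/2, 4*pi/5)} = sqrt(205)/2

E = 1, F = 0, G = u^2 + 9, so EG − F² = u^2 + 9. Taking the positive square root: √(EG − F²) = sqrt(u^2 + 9). At (u, v) = (13/2, 4*pi/5): sqrt(205)/2.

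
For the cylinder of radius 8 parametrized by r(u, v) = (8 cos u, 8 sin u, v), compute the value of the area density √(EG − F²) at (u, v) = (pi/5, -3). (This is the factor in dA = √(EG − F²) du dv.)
√(EG − F²)|_{(pi/5, -3)} = 8

E = 64, F = 0, G = 1, so EG − F² = 64. Taking the positive square root: √(EG − F²) = 8. At (u, v) = (pi/5, -3): 8.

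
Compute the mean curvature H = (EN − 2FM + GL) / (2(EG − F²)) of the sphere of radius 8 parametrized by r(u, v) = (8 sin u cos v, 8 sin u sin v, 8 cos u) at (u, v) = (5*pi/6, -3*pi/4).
H = -1/8

With E = 64, F = 0, G = 64*sin(u)^2, L = -8*sin(u)/Abs(sin(u)), M = 0, N = -8*sin(u)^3/Abs(sin(u)), assemble
  H = (EN − 2FM + GL) / (2(EG − F²)) = -sin(u)/(8*Abs(sin(u))).
At (u, v) = (5*pi/6, -3*pi/4): H = -1/8.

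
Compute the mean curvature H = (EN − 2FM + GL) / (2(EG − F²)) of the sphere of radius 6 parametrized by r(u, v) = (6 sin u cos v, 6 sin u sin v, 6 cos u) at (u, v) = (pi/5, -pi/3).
H = -1/6

With E = 36, F = 0, G = 36*sin(u)^2, L = -6*sin(u)/Abs(sin(u)), M = 0, N = -6*sin(u)^3/Abs(sin(u)), assemble
  H = (EN − 2FM + GL) / (2(EG − F²)) = -sin(u)/(6*Abs(sin(u))).
At (u, v) = (pi/5, -pi/3): H = -1/6.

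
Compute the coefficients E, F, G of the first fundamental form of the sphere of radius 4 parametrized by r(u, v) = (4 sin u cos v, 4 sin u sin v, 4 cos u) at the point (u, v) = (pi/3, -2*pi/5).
E = 16;  F = 0;  G = 12

Partials: r_u = (4*cos(u)*cos(v), 4*sin(v)*cos(u), -4*sin(u)), r_v = (-4*sin(u)*sin(v), 4*sin(u)*cos(v), 0). As functions of (u, v):
  E = r_u · r_u = 16,
  F = r_u · r_v = 0,
  G = r_v · r_v = 16*sin(u)^2.
Evaluating at (u, v) = (pi/3, -2*pi/5): E = 16, F = 0, G = 12.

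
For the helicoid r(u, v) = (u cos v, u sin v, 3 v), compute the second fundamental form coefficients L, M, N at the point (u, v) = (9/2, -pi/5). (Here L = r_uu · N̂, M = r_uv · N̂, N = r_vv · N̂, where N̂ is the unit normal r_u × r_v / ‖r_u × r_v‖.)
L = 0;  M = -2*sqrt(13)/13;  N = 0

Compute the unit normal N̂(u, v) = (3*sin(v)/sqrt(u^2 + 9), -3*cos(v)/sqrt(u^2 + 9), u/sqrt(u^2 + 9)), and the second partials r_uu, r_uv, r_vv. Take dot products:
  L(u, v) = r_uu · N̂ = 0,
  M(u, v) = r_uv · N̂ = -3/sqrt(u^2 + 9),
  N(u, v) = r_vv · N̂ = 0.
Evaluating at (u, v) = (9/2, -pi/5):
  L = 0, M = -2*sqrt(13)/13, N = 0.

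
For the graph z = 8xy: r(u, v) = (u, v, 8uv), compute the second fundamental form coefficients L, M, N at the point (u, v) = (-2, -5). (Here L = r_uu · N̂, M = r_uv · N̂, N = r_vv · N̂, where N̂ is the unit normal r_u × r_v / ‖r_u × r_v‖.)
L = 0;  M = 8*sqrt(1857)/1857;  N = 0

Compute the unit normal N̂(u, v) = (-8*v/sqrt(64*u^2 + 64*v^2 + 1), -8*u/sqrt(64*u^2 + 64*v^2 + 1), 1/sqrt(64*u^2 + 64*v^2 + 1)), and the second partials r_uu, r_uv, r_vv. Take dot products:
  L(u, v) = r_uu · N̂ = 0,
  M(u, v) = r_uv · N̂ = 8/sqrt(64*u^2 + 64*v^2 + 1),
  N(u, v) = r_vv · N̂ = 0.
Evaluating at (u, v) = (-2, -5):
  L = 0, M = 8*sqrt(1857)/1857, N = 0.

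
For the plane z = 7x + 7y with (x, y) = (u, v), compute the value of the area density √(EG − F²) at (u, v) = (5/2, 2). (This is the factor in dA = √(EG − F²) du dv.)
√(EG − F²)|_{(5/2, 2)} = 3*sqrt(11)

E = 50, F = 49, G = 50, so EG − F² = 99. Taking the positive square root: √(EG − F²) = 3*sqrt(11). At (u, v) = (5/2, 2): 3*sqrt(11).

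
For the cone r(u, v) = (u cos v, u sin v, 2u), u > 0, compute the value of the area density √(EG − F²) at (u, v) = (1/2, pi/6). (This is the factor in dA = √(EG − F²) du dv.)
√(EG − F²)|_{(1/2, pi/6)} = sqrt(5)/2

E = 5, F = 0, G = u^2, so EG − F² = 5*u^2. Taking the positive square root: √(EG − F²) = sqrt(5)*Abs(u). At (u, v) = (1/2, pi/6): sqrt(5)/2.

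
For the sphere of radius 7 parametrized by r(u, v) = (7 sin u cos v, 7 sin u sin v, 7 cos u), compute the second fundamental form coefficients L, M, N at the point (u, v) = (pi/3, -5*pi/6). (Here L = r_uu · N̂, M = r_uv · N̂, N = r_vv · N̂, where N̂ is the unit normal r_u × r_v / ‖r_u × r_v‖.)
L = -7;  M = 0;  N = -21/4

Compute the unit normal N̂(u, v) = (sin(u)^2*cos(v)/Abs(sin(u)), sin(u)^2*sin(v)/Abs(sin(u)), sin(2*u)/(2*Abs(sin(u)))), and the second partials r_uu, r_uv, r_vv. Take dot products:
  L(u, v) = r_uu · N̂ = -7*sin(u)/Abs(sin(u)),
  M(u, v) = r_uv · N̂ = 0,
  N(u, v) = r_vv · N̂ = -7*sin(u)^3/Abs(sin(u)).
Evaluating at (u, v) = (pi/3, -5*pi/6):
  L = -7, M = 0, N = -21/4.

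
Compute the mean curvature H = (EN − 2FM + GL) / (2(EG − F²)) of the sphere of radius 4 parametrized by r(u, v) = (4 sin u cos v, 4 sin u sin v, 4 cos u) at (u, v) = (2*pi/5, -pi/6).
H = -1/4

With E = 16, F = 0, G = 16*sin(u)^2, L = -4*sin(u)/Abs(sin(u)), M = 0, N = -4*sin(u)^3/Abs(sin(u)), assemble
  H = (EN − 2FM + GL) / (2(EG − F²)) = -sin(u)/(4*Abs(sin(u))).
At (u, v) = (2*pi/5, -pi/6): H = -1/4.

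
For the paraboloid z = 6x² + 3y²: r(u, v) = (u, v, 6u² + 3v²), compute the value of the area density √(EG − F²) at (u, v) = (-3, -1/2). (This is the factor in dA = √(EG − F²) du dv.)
√(EG − F²)|_{(-3, -1/2)} = sqrt(1306)

E = 144*u^2 + 1, F = 72*u*v, G = 36*v^2 + 1, so EG − F² = 144*u^2 + 36*v^2 + 1. Taking the positive square root: √(EG − F²) = sqrt(144*u^2 + 36*v^2 + 1). At (u, v) = (-3, -1/2): sqrt(1306).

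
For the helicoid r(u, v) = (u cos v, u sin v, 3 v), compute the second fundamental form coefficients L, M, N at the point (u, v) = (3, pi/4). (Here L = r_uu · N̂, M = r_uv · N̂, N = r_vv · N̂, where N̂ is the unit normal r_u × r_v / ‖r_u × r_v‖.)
L = 0;  M = -sqrt(2)/2;  N = 0

Compute the unit normal N̂(u, v) = (3*sin(v)/sqrt(u^2 + 9), -3*cos(v)/sqrt(u^2 + 9), u/sqrt(u^2 + 9)), and the second partials r_uu, r_uv, r_vv. Take dot products:
  L(u, v) = r_uu · N̂ = 0,
  M(u, v) = r_uv · N̂ = -3/sqrt(u^2 + 9),
  N(u, v) = r_vv · N̂ = 0.
Evaluating at (u, v) = (3, pi/4):
  L = 0, M = -sqrt(2)/2, N = 0.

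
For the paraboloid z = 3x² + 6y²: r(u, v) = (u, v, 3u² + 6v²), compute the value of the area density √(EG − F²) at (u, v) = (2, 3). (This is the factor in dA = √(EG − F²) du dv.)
√(EG − F²)|_{(2, 3)} = sqrt(1441)

E = 36*u^2 + 1, F = 72*u*v, G = 144*v^2 + 1, so EG − F² = 36*u^2 + 144*v^2 + 1. Taking the positive square root: √(EG − F²) = sqrt(36*u^2 + 144*v^2 + 1). At (u, v) = (2, 3): sqrt(1441).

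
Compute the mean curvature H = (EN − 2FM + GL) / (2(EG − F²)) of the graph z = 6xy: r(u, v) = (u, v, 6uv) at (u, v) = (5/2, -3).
H = 81*sqrt(22)/3025

With E = 36*v^2 + 1, F = 36*u*v, G = 36*u^2 + 1, L = 0, M = 6/sqrt(36*u^2 + 36*v^2 + 1), N = 0, assemble
  H = (EN − 2FM + GL) / (2(EG − F²)) = -216*u*v/(36*u^2 + 36*v^2 + 1)^(3/2).
At (u, v) = (5/2, -3): H = 81*sqrt(22)/3025.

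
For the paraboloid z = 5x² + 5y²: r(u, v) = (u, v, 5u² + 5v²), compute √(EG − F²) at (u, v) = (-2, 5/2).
√(EG − F²)|_{(-2, 5/2)} = 3*sqrt(114)

E = 100*u^2 + 1, F = 100*u*v, G = 100*v^2 + 1; EG − F² = 100*u^2 + 100*v^2 + 1; √(EG − F²) = sqrt(100*u^2 + 100*v^2 + 1). At the given point: 3*sqrt(114).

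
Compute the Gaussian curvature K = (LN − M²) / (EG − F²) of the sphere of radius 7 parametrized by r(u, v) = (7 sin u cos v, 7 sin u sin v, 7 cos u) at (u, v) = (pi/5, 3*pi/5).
K = 1/49

Coefficients of the first fundamental form: E = 49, F = 0, G = 49*sin(u)^2.
Coefficients of the second fundamental form: L = -7*sin(u)/Abs(sin(u)), M = 0, N = -7*sin(u)^3/Abs(sin(u)).
Assemble K = (LN − M²)/(EG − F²) = 1/49. At (u, v) = (pi/5, 3*pi/5): K = 1/49.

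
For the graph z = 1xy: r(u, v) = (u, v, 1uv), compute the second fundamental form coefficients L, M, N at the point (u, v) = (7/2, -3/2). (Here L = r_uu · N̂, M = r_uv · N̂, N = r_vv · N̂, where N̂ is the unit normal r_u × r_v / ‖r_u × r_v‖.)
L = 0;  M = sqrt(62)/31;  N = 0

Compute the unit normal N̂(u, v) = (-v/sqrt(u^2 + v^2 + 1), -u/sqrt(u^2 + v^2 + 1), 1/sqrt(u^2 + v^2 + 1)), and the second partials r_uu, r_uv, r_vv. Take dot products:
  L(u, v) = r_uu · N̂ = 0,
  M(u, v) = r_uv · N̂ = 1/sqrt(u^2 + v^2 + 1),
  N(u, v) = r_vv · N̂ = 0.
Evaluating at (u, v) = (7/2, -3/2):
  L = 0, M = sqrt(62)/31, N = 0.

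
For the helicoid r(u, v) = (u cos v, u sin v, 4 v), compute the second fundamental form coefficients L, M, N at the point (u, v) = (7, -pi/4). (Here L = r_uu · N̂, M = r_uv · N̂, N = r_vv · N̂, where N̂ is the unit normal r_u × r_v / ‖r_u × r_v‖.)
L = 0;  M = -4*sqrt(65)/65;  N = 0

Compute the unit normal N̂(u, v) = (4*sin(v)/sqrt(u^2 + 16), -4*cos(v)/sqrt(u^2 + 16), u/sqrt(u^2 + 16)), and the second partials r_uu, r_uv, r_vv. Take dot products:
  L(u, v) = r_uu · N̂ = 0,
  M(u, v) = r_uv · N̂ = -4/sqrt(u^2 + 16),
  N(u, v) = r_vv · N̂ = 0.
Evaluating at (u, v) = (7, -pi/4):
  L = 0, M = -4*sqrt(65)/65, N = 0.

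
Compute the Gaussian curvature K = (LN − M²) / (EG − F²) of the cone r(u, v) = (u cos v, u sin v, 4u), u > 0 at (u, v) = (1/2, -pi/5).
K = 0

Coefficients of the first fundamental form: E = 17, F = 0, G = u^2.
Coefficients of the second fundamental form: L = 0, M = 0, N = 4*sqrt(17)*u^2/(17*Abs(u)).
Assemble K = (LN − M²)/(EG − F²) = 0. At (u, v) = (1/2, -pi/5): K = 0.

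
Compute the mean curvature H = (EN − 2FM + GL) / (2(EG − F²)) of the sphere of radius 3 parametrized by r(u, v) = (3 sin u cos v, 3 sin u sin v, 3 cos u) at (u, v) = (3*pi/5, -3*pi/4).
H = -1/3

With E = 9, F = 0, G = 9*sin(u)^2, L = -3*sin(u)/Abs(sin(u)), M = 0, N = -3*sin(u)^3/Abs(sin(u)), assemble
  H = (EN − 2FM + GL) / (2(EG − F²)) = -sin(u)/(3*Abs(sin(u))).
At (u, v) = (3*pi/5, -3*pi/4): H = -1/3.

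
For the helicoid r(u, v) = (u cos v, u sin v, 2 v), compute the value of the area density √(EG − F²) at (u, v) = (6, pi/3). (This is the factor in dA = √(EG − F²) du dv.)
√(EG − F²)|_{(6, pi/3)} = 2*sqrt(10)

E = 1, F = 0, G = u^2 + 4, so EG − F² = u^2 + 4. Taking the positive square root: √(EG − F²) = sqrt(u^2 + 4). At (u, v) = (6, pi/3): 2*sqrt(10).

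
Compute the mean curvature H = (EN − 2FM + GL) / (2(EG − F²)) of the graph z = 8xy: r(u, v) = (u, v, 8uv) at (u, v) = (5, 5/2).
H = -6400*sqrt(2001)/4004001

With E = 64*v^2 + 1, F = 64*u*v, G = 64*u^2 + 1, L = 0, M = 8/sqrt(64*u^2 + 64*v^2 + 1), N = 0, assemble
  H = (EN − 2FM + GL) / (2(EG − F²)) = -512*u*v/(64*u^2 + 64*v^2 + 1)^(3/2).
At (u, v) = (5, 5/2): H = -6400*sqrt(2001)/4004001.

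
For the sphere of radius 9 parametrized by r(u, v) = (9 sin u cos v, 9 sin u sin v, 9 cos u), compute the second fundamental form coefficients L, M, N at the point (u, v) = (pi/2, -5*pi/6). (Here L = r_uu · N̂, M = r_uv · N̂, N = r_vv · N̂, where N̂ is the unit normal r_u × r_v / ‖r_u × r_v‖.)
L = -9;  M = 0;  N = -9

Compute the unit normal N̂(u, v) = (sin(u)^2*cos(v)/Abs(sin(u)), sin(u)^2*sin(v)/Abs(sin(u)), sin(2*u)/(2*Abs(sin(u)))), and the second partials r_uu, r_uv, r_vv. Take dot products:
  L(u, v) = r_uu · N̂ = -9*sin(u)/Abs(sin(u)),
  M(u, v) = r_uv · N̂ = 0,
  N(u, v) = r_vv · N̂ = -9*sin(u)^3/Abs(sin(u)).
Evaluating at (u, v) = (pi/2, -5*pi/6):
  L = -9, M = 0, N = -9.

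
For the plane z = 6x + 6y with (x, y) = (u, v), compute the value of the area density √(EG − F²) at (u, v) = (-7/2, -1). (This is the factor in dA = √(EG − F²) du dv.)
√(EG − F²)|_{(-7/2, -1)} = sqrt(73)

E = 37, F = 36, G = 37, so EG − F² = 73. Taking the positive square root: √(EG − F²) = sqrt(73). At (u, v) = (-7/2, -1): sqrt(73).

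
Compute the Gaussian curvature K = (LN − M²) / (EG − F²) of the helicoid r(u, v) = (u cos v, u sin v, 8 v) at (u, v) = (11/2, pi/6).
K = -1024/142129

Coefficients of the first fundamental form: E = 1, F = 0, G = u^2 + 64.
Coefficients of the second fundamental form: L = 0, M = -8/sqrt(u^2 + 64), N = 0.
Assemble K = (LN − M²)/(EG − F²) = -64/(u^2 + 64)^2. At (u, v) = (11/2, pi/6): K = -1024/142129.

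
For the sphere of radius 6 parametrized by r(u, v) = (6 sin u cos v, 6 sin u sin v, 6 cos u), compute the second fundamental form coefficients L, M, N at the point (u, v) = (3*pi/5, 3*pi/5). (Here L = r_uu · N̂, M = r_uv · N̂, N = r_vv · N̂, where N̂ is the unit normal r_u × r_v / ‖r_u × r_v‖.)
L = -6;  M = 0;  N = -15/4 - 3*sqrt(5)/4

Compute the unit normal N̂(u, v) = (sin(u)^2*cos(v)/Abs(sin(u)), sin(u)^2*sin(v)/Abs(sin(u)), sin(2*u)/(2*Abs(sin(u)))), and the second partials r_uu, r_uv, r_vv. Take dot products:
  L(u, v) = r_uu · N̂ = -6*sin(u)/Abs(sin(u)),
  M(u, v) = r_uv · N̂ = 0,
  N(u, v) = r_vv · N̂ = -6*sin(u)^3/Abs(sin(u)).
Evaluating at (u, v) = (3*pi/5, 3*pi/5):
  L = -6, M = 0, N = -15/4 - 3*sqrt(5)/4.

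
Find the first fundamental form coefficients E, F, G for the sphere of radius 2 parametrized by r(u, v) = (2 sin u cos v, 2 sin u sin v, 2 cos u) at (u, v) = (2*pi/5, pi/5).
E = 4;  F = 0;  G = sqrt(5)/2 + 5/2

Partials: r_u = (2*cos(u)*cos(v), 2*sin(v)*cos(u), -2*sin(u)), r_v = (-2*sin(u)*sin(v), 2*sin(u)*cos(v), 0). As functions of (u, v):
  E = r_u · r_u = 4,
  F = r_u · r_v = 0,
  G = r_v · r_v = 4*sin(u)^2.
Evaluating at (u, v) = (2*pi/5, pi/5): E = 4, F = 0, G = sqrt(5)/2 + 5/2.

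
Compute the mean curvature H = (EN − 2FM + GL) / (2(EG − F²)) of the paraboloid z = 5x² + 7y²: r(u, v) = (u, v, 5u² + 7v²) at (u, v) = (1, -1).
H = 188*sqrt(33)/3267

With E = 100*u^2 + 1, F = 140*u*v, G = 196*v^2 + 1, L = 10/sqrt(100*u^2 + 196*v^2 + 1), M = 0, N = 14/sqrt(100*u^2 + 196*v^2 + 1), assemble
  H = (EN − 2FM + GL) / (2(EG − F²)) = 4*(175*u^2 + 245*v^2 + 3)/(100*u^2 + 196*v^2 + 1)^(3/2).
At (u, v) = (1, -1): H = 188*sqrt(33)/3267.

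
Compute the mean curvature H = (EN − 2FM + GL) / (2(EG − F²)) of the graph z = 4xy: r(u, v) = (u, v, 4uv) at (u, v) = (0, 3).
H = 0

With E = 16*v^2 + 1, F = 16*u*v, G = 16*u^2 + 1, L = 0, M = 4/sqrt(16*u^2 + 16*v^2 + 1), N = 0, assemble
  H = (EN − 2FM + GL) / (2(EG − F²)) = -64*u*v/(16*u^2 + 16*v^2 + 1)^(3/2).
At (u, v) = (0, 3): H = 0.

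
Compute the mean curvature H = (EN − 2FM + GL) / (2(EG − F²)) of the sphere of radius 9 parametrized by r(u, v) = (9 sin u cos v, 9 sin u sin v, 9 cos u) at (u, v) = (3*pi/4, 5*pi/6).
H = -1/9

With E = 81, F = 0, G = 81*sin(u)^2, L = -9*sin(u)/Abs(sin(u)), M = 0, N = -9*sin(u)^3/Abs(sin(u)), assemble
  H = (EN − 2FM + GL) / (2(EG − F²)) = -sin(u)/(9*Abs(sin(u))).
At (u, v) = (3*pi/4, 5*pi/6): H = -1/9.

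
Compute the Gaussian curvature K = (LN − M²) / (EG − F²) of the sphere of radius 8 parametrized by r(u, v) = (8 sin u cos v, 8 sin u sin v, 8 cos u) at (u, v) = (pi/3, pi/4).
K = 1/64

Coefficients of the first fundamental form: E = 64, F = 0, G = 64*sin(u)^2.
Coefficients of the second fundamental form: L = -8*sin(u)/Abs(sin(u)), M = 0, N = -8*sin(u)^3/Abs(sin(u)).
Assemble K = (LN − M²)/(EG − F²) = 1/64. At (u, v) = (pi/3, pi/4): K = 1/64.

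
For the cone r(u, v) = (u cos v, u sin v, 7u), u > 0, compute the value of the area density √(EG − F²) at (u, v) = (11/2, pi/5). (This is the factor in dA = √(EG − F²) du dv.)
√(EG − F²)|_{(11/2, pi/5)} = 55*sqrt(2)/2

E = 50, F = 0, G = u^2, so EG − F² = 50*u^2. Taking the positive square root: √(EG − F²) = 5*sqrt(2)*Abs(u). At (u, v) = (11/2, pi/5): 55*sqrt(2)/2.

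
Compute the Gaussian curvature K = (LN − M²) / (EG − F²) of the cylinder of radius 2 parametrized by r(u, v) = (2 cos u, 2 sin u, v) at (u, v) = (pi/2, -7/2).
K = 0

Coefficients of the first fundamental form: E = 4, F = 0, G = 1.
Coefficients of the second fundamental form: L = -2, M = 0, N = 0.
Assemble K = (LN − M²)/(EG − F²) = 0. At (u, v) = (pi/2, -7/2): K = 0.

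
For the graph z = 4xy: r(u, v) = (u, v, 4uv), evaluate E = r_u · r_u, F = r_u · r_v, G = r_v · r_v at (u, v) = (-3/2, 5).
E = 401;  F = -120;  G = 37

Partials: r_u = (1, 0, 4*v), r_v = (0, 1, 4*u). As functions of (u, v):
  E = r_u · r_u = 16*v^2 + 1,
  F = r_u · r_v = 16*u*v,
  G = r_v · r_v = 16*u^2 + 1.
Evaluating at (u, v) = (-3/2, 5): E = 401, F = -120, G = 37.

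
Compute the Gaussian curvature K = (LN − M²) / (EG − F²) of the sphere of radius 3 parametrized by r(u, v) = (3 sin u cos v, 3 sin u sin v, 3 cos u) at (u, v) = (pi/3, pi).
K = 1/9

Coefficients of the first fundamental form: E = 9, F = 0, G = 9*sin(u)^2.
Coefficients of the second fundamental form: L = -3*sin(u)/Abs(sin(u)), M = 0, N = -3*sin(u)^3/Abs(sin(u)).
Assemble K = (LN − M²)/(EG − F²) = 1/9. At (u, v) = (pi/3, pi): K = 1/9.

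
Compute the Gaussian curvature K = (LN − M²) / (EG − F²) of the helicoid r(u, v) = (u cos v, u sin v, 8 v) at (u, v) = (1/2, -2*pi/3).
K = -1024/66049

Coefficients of the first fundamental form: E = 1, F = 0, G = u^2 + 64.
Coefficients of the second fundamental form: L = 0, M = -8/sqrt(u^2 + 64), N = 0.
Assemble K = (LN − M²)/(EG − F²) = -64/(u^2 + 64)^2. At (u, v) = (1/2, -2*pi/3): K = -1024/66049.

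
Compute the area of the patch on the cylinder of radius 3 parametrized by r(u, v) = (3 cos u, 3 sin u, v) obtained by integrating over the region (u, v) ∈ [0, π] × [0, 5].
Area = 15*pi

Area = ∫∫ √(EG − F²) du dv with √(EG − F²) = 3. Integrating over [0, π] × [0, 5] gives 15*pi.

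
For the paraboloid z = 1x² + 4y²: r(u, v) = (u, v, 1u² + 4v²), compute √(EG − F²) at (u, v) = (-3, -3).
√(EG − F²)|_{(-3, -3)} = sqrt(613)

E = 4*u^2 + 1, F = 16*u*v, G = 64*v^2 + 1; EG − F² = 4*u^2 + 64*v^2 + 1; √(EG − F²) = sqrt(4*u^2 + 64*v^2 + 1). At the given point: sqrt(613).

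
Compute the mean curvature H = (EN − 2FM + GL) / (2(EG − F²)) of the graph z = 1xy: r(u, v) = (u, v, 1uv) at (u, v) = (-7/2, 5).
H = 140*sqrt(17)/7803

With E = v^2 + 1, F = u*v, G = u^2 + 1, L = 0, M = 1/sqrt(u^2 + v^2 + 1), N = 0, assemble
  H = (EN − 2FM + GL) / (2(EG − F²)) = -u*v/(u^2 + v^2 + 1)^(3/2).
At (u, v) = (-7/2, 5): H = 140*sqrt(17)/7803.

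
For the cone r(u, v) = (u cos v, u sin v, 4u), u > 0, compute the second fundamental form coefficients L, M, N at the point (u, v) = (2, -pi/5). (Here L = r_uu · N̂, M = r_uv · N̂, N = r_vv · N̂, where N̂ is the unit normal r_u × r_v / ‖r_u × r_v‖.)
L = 0;  M = 0;  N = 8*sqrt(17)/17

Compute the unit normal N̂(u, v) = (-4*sqrt(17)*u*cos(v)/(17*Abs(u)), -4*sqrt(17)*u*sin(v)/(17*Abs(u)), sqrt(17)*u/(17*Abs(u))), and the second partials r_uu, r_uv, r_vv. Take dot products:
  L(u, v) = r_uu · N̂ = 0,
  M(u, v) = r_uv · N̂ = 0,
  N(u, v) = r_vv · N̂ = 4*sqrt(17)*u^2/(17*Abs(u)).
Evaluating at (u, v) = (2, -pi/5):
  L = 0, M = 0, N = 8*sqrt(17)/17.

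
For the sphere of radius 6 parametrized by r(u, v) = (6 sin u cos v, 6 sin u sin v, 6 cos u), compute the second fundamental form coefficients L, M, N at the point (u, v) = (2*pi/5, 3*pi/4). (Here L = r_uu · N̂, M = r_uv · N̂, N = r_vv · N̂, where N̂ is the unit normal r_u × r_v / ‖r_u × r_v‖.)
L = -6;  M = 0;  N = -15/4 - 3*sqrt(5)/4

Compute the unit normal N̂(u, v) = (sin(u)^2*cos(v)/Abs(sin(u)), sin(u)^2*sin(v)/Abs(sin(u)), sin(2*u)/(2*Abs(sin(u)))), and the second partials r_uu, r_uv, r_vv. Take dot products:
  L(u, v) = r_uu · N̂ = -6*sin(u)/Abs(sin(u)),
  M(u, v) = r_uv · N̂ = 0,
  N(u, v) = r_vv · N̂ = -6*sin(u)^3/Abs(sin(u)).
Evaluating at (u, v) = (2*pi/5, 3*pi/4):
  L = -6, M = 0, N = -15/4 - 3*sqrt(5)/4.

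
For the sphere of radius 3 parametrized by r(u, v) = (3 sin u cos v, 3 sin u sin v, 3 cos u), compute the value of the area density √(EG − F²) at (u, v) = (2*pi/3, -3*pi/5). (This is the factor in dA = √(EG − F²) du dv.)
√(EG − F²)|_{(2*pi/3, -3*pi/5)} = 9*sqrt(3)/2

E = 9, F = 0, G = 9*sin(u)^2, so EG − F² = 81*sin(u)^2. Taking the positive square root: √(EG − F²) = 9*Abs(sin(u)). At (u, v) = (2*pi/3, -3*pi/5): 9*sqrt(3)/2.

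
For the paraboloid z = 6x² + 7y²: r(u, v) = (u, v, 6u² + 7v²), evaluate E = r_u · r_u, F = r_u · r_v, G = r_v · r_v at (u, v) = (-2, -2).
E = 577;  F = 672;  G = 785

Partials: r_u = (1, 0, 12*u), r_v = (0, 1, 14*v). As functions of (u, v):
  E = r_u · r_u = 144*u^2 + 1,
  F = r_u · r_v = 168*u*v,
  G = r_v · r_v = 196*v^2 + 1.
Evaluating at (u, v) = (-2, -2): E = 577, F = 672, G = 785.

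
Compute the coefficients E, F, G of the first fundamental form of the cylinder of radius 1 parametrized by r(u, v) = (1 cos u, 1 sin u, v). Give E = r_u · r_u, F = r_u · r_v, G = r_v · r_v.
E = 1;  F = 0;  G = 1

Compute partials: r_u = (-sin(u), cos(u), 0), r_v = (0, 0, 1). Then
  E = r_u · r_u = 1,
  F = r_u · r_v = 0,
  G = r_v · r_v = 1.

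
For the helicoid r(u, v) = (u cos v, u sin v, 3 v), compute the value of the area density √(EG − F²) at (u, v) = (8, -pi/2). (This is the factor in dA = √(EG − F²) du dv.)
√(EG − F²)|_{(8, -pi/2)} = sqrt(73)

E = 1, F = 0, G = u^2 + 9, so EG − F² = u^2 + 9. Taking the positive square root: √(EG − F²) = sqrt(u^2 + 9). At (u, v) = (8, -pi/2): sqrt(73).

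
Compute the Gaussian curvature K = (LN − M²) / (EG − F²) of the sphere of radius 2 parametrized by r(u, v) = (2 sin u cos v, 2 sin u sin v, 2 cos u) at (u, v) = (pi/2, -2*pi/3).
K = 1/4

Coefficients of the first fundamental form: E = 4, F = 0, G = 4*sin(u)^2.
Coefficients of the second fundamental form: L = -2*sin(u)/Abs(sin(u)), M = 0, N = -2*sin(u)^3/Abs(sin(u)).
Assemble K = (LN − M²)/(EG − F²) = 1/4. At (u, v) = (pi/2, -2*pi/3): K = 1/4.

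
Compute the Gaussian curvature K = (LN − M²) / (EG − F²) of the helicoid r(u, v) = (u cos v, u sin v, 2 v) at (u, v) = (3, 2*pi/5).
K = -4/169

Coefficients of the first fundamental form: E = 1, F = 0, G = u^2 + 4.
Coefficients of the second fundamental form: L = 0, M = -2/sqrt(u^2 + 4), N = 0.
Assemble K = (LN − M²)/(EG − F²) = -4/(u^2 + 4)^2. At (u, v) = (3, 2*pi/5): K = -4/169.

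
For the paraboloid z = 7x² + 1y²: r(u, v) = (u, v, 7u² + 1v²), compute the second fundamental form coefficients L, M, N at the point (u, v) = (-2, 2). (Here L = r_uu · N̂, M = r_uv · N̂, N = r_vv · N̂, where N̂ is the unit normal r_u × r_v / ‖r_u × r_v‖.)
L = 14*sqrt(89)/267;  M = 0;  N = 2*sqrt(89)/267

Compute the unit normal N̂(u, v) = (-14*u/sqrt(196*u^2 + 4*v^2 + 1), -2*v/sqrt(196*u^2 + 4*v^2 + 1), 1/sqrt(196*u^2 + 4*v^2 + 1)), and the second partials r_uu, r_uv, r_vv. Take dot products:
  L(u, v) = r_uu · N̂ = 14/sqrt(196*u^2 + 4*v^2 + 1),
  M(u, v) = r_uv · N̂ = 0,
  N(u, v) = r_vv · N̂ = 2/sqrt(196*u^2 + 4*v^2 + 1).
Evaluating at (u, v) = (-2, 2):
  L = 14*sqrt(89)/267, M = 0, N = 2*sqrt(89)/267.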